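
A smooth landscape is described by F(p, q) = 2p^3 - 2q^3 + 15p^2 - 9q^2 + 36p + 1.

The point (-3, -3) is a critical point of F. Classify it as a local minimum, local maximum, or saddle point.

The mixed partial ∂²F/∂p∂q is 0, so the Hessian at any point is diag(F_pp, F_qq) = diag(6(2p + 5), -6(2q + 3)).
At (-3, -3): H = diag(-6, 18).
The eigenvalues have opposite signs, so H is indefinite: a saddle point.

saddle point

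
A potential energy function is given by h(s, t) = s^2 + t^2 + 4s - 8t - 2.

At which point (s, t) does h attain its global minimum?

h(s,t) separates as P(s) + Q(t) − 2, so its minimum is min P + min Q − 2.
P'(s) = 2s + 4 vanishes at s ∈ {-2}; Q'(t) = 2(t - 4) vanishes at t ∈ {4}.
Local minima of P (where P''>0): P(-2)=-4. Local minima of Q: Q(4)=-16.
So the global minimum of h is P(-2) + Q(4) − 2 = -4 − 16 − 2 = -22, attained at (-2, 4).

(-2, 4)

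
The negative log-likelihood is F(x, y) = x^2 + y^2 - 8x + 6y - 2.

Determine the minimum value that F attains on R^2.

-27

F(x,y) separates as P(x) + Q(y) − 2, so its minimum is min P + min Q − 2.
P'(x) = 2x - 8 vanishes at x ∈ {4}; Q'(y) = 2y + 6 vanishes at y ∈ {-3}.
Local minima of P (where P''>0): P(4)=-16. Local minima of Q: Q(-3)=-9.
So the global minimum of F is P(4) + Q(-3) − 2 = -16 − 9 − 2 = -27, attained at (4, -3).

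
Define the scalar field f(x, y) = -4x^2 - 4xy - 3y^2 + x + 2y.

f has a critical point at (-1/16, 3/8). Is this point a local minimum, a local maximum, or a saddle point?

local maximum

The Hessian of f is constant: H = [[-8, -4], [-4, -6]].
det(H) = (-8)·(-6) − (-4)² = 32.
det(H) > 0 and tr(H) = -14 < 0, so H is negative definite and the point is a local maximum.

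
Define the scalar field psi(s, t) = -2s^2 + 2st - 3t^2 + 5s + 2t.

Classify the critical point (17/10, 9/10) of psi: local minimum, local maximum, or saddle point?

The Hessian of psi is constant: H = [[-4, 2], [2, -6]].
det(H) = (-4)·(-6) − 2² = 20.
det(H) > 0 and tr(H) = -10 < 0, so H is negative definite and the point is a local maximum.

local maximum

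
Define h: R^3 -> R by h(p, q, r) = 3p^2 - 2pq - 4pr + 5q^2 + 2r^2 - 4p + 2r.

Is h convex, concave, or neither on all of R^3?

convex

h is quadratic, so its Hessian is the constant matrix H = [[6, -2, -4], [-2, 10, 0], [-4, 0, 4]].
Leading principal minors: 6, 56, 64.
All positive ⇒ H ≻ 0 ⇒ convex.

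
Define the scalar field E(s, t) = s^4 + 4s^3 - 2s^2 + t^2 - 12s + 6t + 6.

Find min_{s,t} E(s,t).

-12

E(s,t) separates as P(s) + Q(t) + 6, so its minimum is min P + min Q + 6.
P'(s) = 4(s - 1)(s + 1)(s + 3) vanishes at s ∈ {-3, -1, 1}; Q'(t) = 2(t + 3) vanishes at t ∈ {-3}.
Local minima of P (where P''>0): P(-3)=-9, P(1)=-9. Local minima of Q: Q(-3)=-9.
So the global minimum of E is P(-3) + Q(-3) + 6 = -9 − 9 + 6 = -12, attained at (-3, -3).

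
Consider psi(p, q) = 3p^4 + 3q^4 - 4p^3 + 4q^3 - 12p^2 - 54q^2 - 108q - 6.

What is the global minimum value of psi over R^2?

psi(p,q) separates as A(p) + B(q) − 6, so its minimum is min A + min B − 6.
A'(p) = 12p(p - 2)(p + 1) vanishes at p ∈ {-1, 0, 2}; B'(q) = 12(q - 3)(q + 1)(q + 3) vanishes at q ∈ {-3, -1, 3}.
Local minima of A (where A''>0): A(-1)=-5, A(2)=-32. Local minima of B: B(-3)=-27, B(3)=-459.
So the global minimum of psi is A(2) + B(3) − 6 = -32 − 459 − 6 = -497, attained at (2, 3).

-497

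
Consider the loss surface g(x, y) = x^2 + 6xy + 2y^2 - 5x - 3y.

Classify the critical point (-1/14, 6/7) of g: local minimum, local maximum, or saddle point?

The Hessian of g is constant: H = [[2, 6], [6, 4]].
det(H) = 2·4 − 6² = -28.
Since det(H) < 0, H is indefinite and the critical point is a saddle point.

saddle point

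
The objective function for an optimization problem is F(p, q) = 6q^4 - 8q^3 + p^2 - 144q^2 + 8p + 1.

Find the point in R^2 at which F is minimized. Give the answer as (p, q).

F(p,q) separates as A(p) + B(q) + 1, so its minimum is min A + min B + 1.
A'(p) = 2p + 8 vanishes at p ∈ {-4}; B'(q) = 24q(q - 4)(q + 3) vanishes at q ∈ {-3, 0, 4}.
Local minima of A (where A''>0): A(-4)=-16. Local minima of B: B(-3)=-594, B(4)=-1280.
So the global minimum of F is A(-4) + B(4) + 1 = -16 − 1280 + 1 = -1295, attained at (-4, 4).

(-4, 4)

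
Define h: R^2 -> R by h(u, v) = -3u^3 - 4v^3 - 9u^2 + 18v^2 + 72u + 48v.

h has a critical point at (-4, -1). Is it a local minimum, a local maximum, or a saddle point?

The mixed partial ∂²h/∂u∂v is 0, so the Hessian at any point is diag(h_uu, h_vv) = diag(-18(u + 1), 12(-2v + 3)).
At (-4, -1): H = diag(54, 60).
Both eigenvalues are positive, so H is positive definite: a local minimum.

local minimum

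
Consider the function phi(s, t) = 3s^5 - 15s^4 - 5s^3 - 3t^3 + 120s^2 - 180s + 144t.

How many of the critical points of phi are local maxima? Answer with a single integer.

2

phi separates as a function of s plus a function of t, so ∇phi=0 decouples.
∂phi/∂s = 15(s - 3)(s - 2)(s - 1)(s + 2) = 0 at s ∈ {-2, 1, 2, 3}; ∂phi/∂t = -9(t - 4)(t + 4) = 0 at t ∈ {-4, 4}.
The Hessian is diagonal: diag(phi_ss, phi_tt). Second derivatives: phi_ss(-2)=-900, phi_ss(1)=90, phi_ss(2)=-60, phi_ss(3)=150; phi_tt(-4)=72, phi_tt(4)=-72.
Local maxima occur where both diagonal entries negative: (-2, 4), (2, 4). Count: 2.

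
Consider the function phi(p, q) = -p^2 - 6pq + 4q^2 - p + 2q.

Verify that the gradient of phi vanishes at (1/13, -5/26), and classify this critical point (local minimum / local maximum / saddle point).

∇phi = (-2p - 6q - 1, -6p + 8q + 2); substituting (1/13, -5/26) gives ∇phi = (0, 0), so (1/13, -5/26) is indeed a critical point.
The Hessian of phi is constant: H = [[-2, -6], [-6, 8]].
det(H) = (-2)·8 − (-6)² = -52.
Since det(H) < 0, H is indefinite and the critical point is a saddle point.

saddle point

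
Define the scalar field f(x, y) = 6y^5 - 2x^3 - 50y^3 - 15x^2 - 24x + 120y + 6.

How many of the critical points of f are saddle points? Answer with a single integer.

4

f separates as a function of x plus a function of y, so ∇f=0 decouples.
∂f/∂x = -6(x + 1)(x + 4) = 0 at x ∈ {-4, -1}; ∂f/∂y = 30(y - 2)(y - 1)(y + 1)(y + 2) = 0 at y ∈ {-2, -1, 1, 2}.
The Hessian is diagonal: diag(f_xx, f_yy). Second derivatives: f_xx(-4)=18, f_xx(-1)=-18; f_yy(-2)=-360, f_yy(-1)=180, f_yy(1)=-180, f_yy(2)=360.
Saddle points occur where the two diagonal entries have opposite signs: (-4, -2), (-4, 1), (-1, -1), (-1, 2). Count: 4.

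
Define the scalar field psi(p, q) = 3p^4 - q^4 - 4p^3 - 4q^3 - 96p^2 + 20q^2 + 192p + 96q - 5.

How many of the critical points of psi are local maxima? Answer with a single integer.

psi separates as a function of p plus a function of q, so ∇psi=0 decouples.
∂psi/∂p = 12(p - 4)(p - 1)(p + 4) = 0 at p ∈ {-4, 1, 4}; ∂psi/∂q = -4(q - 3)(q + 2)(q + 4) = 0 at q ∈ {-4, -2, 3}.
The Hessian is diagonal: diag(psi_pp, psi_qq). Second derivatives: psi_pp(-4)=480, psi_pp(1)=-180, psi_pp(4)=288; psi_qq(-4)=-56, psi_qq(-2)=40, psi_qq(3)=-140.
Local maxima occur where both diagonal entries negative: (1, -4), (1, 3). Count: 2.

2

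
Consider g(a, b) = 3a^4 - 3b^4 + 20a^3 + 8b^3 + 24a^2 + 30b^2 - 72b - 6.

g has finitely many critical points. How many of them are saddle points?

5

g separates as a function of a plus a function of b, so ∇g=0 decouples.
∂g/∂a = 12a(a + 1)(a + 4) = 0 at a ∈ {-4, -1, 0}; ∂g/∂b = -12(b - 3)(b - 1)(b + 2) = 0 at b ∈ {-2, 1, 3}.
The Hessian is diagonal: diag(g_aa, g_bb). Second derivatives: g_aa(-4)=144, g_aa(-1)=-36, g_aa(0)=48; g_bb(-2)=-180, g_bb(1)=72, g_bb(3)=-120.
Saddle points occur where the two diagonal entries have opposite signs: (-4, -2), (-4, 3), (-1, 1), (0, -2), (0, 3). Count: 5.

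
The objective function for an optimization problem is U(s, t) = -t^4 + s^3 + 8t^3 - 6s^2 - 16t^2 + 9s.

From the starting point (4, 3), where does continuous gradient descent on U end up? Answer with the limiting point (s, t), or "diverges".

(3, 2)

U is separable, so gradient descent decouples: s follows -∂U/∂s, t follows -∂U/∂t.
∂U/∂s = 3(s - 3)(s - 1); at s=4 this is 9, so s decreases.
∂U/∂t = -4t(t - 4)(t - 2); at t=3 this is 12, so t decreases.
s converges to its nearest critical value 3 (a local min of the s-part); t converges to 2. The iterate converges to (3, 2).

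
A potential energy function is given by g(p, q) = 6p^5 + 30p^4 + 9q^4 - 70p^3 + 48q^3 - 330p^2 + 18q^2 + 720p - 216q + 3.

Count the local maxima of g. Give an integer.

g separates as a function of p plus a function of q, so ∇g=0 decouples.
∂g/∂p = 30(p - 2)(p - 1)(p + 3)(p + 4) = 0 at p ∈ {-4, -3, 1, 2}; ∂g/∂q = 36(q - 1)(q + 2)(q + 3) = 0 at q ∈ {-3, -2, 1}.
The Hessian is diagonal: diag(g_pp, g_qq). Second derivatives: g_pp(-4)=-900, g_pp(-3)=600, g_pp(1)=-600, g_pp(2)=900; g_qq(-3)=144, g_qq(-2)=-108, g_qq(1)=432.
Local maxima occur where both diagonal entries negative: (-4, -2), (1, -2). Count: 2.

2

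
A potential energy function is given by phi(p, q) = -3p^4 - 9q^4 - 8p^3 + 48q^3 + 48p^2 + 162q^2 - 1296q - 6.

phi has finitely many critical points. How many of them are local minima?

phi separates as a function of p plus a function of q, so ∇phi=0 decouples.
∂phi/∂p = -12p(p - 2)(p + 4) = 0 at p ∈ {-4, 0, 2}; ∂phi/∂q = -36(q - 4)(q - 3)(q + 3) = 0 at q ∈ {-3, 3, 4}.
The Hessian is diagonal: diag(phi_pp, phi_qq). Second derivatives: phi_pp(-4)=-288, phi_pp(0)=96, phi_pp(2)=-144; phi_qq(-3)=-1512, phi_qq(3)=216, phi_qq(4)=-252.
Local minima occur where both diagonal entries positive: (0, 3). Count: 1.

1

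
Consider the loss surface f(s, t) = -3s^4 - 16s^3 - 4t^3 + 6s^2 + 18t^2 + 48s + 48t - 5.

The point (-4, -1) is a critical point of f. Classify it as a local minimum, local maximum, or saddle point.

The mixed partial ∂²f/∂s∂t is 0, so the Hessian at any point is diag(f_ss, f_tt) = diag(12(-3s^2 - 8s + 1), 12(-2t + 3)).
At (-4, -1): H = diag(-180, 60).
The eigenvalues have opposite signs, so H is indefinite: a saddle point.

saddle point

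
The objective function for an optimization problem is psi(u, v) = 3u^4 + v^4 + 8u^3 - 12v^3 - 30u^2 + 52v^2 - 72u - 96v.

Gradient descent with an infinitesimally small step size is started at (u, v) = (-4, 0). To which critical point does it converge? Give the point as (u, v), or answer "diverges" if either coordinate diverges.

(-3, 2)

psi is separable, so gradient descent decouples: u follows -∂psi/∂u, v follows -∂psi/∂v.
∂psi/∂u = 12(u - 2)(u + 1)(u + 3); at u=-4 this is -216, so u increases.
∂psi/∂v = 4(v - 4)(v - 3)(v - 2); at v=0 this is -96, so v increases.
u converges to its nearest critical value -3 (a local min of the u-part); v converges to 2. The iterate converges to (-3, 2).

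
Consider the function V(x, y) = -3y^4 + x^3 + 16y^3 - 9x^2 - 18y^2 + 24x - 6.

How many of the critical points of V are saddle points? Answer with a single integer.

3

V separates as a function of x plus a function of y, so ∇V=0 decouples.
∂V/∂x = 3(x - 4)(x - 2) = 0 at x ∈ {2, 4}; ∂V/∂y = -12y(y - 3)(y - 1) = 0 at y ∈ {0, 1, 3}.
The Hessian is diagonal: diag(V_xx, V_yy). Second derivatives: V_xx(2)=-6, V_xx(4)=6; V_yy(0)=-36, V_yy(1)=24, V_yy(3)=-72.
Saddle points occur where the two diagonal entries have opposite signs: (2, 1), (4, 0), (4, 3). Count: 3.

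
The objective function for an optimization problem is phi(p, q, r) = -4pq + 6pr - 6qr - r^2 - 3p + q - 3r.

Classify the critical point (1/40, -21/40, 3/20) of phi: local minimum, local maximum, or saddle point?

saddle point

The Hessian is constant: H = [[0, -4, 6], [-4, 0, -6], [6, -6, -2]].
Leading principal minors: Δ₁ = 0, Δ₂ = -16, Δ₃ = 320.
The minors fit neither the all-positive nor the alternating-sign pattern, so H is indefinite: a saddle point.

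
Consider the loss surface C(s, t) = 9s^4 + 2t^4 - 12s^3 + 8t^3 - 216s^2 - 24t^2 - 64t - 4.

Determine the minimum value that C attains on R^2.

-2052

C(s,t) separates as P(s) + Q(t) − 4, so its minimum is min P + min Q − 4.
P'(s) = 36s(s - 4)(s + 3) vanishes at s ∈ {-3, 0, 4}; Q'(t) = 8(t - 2)(t + 1)(t + 4) vanishes at t ∈ {-4, -1, 2}.
Local minima of P (where P''>0): P(-3)=-891, P(4)=-1920. Local minima of Q: Q(-4)=-128, Q(2)=-128.
So the global minimum of C is P(4) + Q(-4) − 4 = -1920 − 128 − 4 = -2052, attained at (4, -4).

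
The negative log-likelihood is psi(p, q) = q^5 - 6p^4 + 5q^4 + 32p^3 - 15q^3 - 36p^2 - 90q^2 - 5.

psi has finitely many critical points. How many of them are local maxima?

psi separates as a function of p plus a function of q, so ∇psi=0 decouples.
∂psi/∂p = -24p(p - 3)(p - 1) = 0 at p ∈ {0, 1, 3}; ∂psi/∂q = 5q(q - 3)(q + 3)(q + 4) = 0 at q ∈ {-4, -3, 0, 3}.
The Hessian is diagonal: diag(psi_pp, psi_qq). Second derivatives: psi_pp(0)=-72, psi_pp(1)=48, psi_pp(3)=-144; psi_qq(-4)=-140, psi_qq(-3)=90, psi_qq(0)=-180, psi_qq(3)=630.
Local maxima occur where both diagonal entries negative: (0, -4), (0, 0), (3, -4), (3, 0). Count: 4.

4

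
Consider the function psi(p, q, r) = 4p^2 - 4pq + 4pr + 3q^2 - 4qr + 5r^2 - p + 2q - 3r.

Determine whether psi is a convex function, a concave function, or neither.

convex

psi is quadratic, so its Hessian is the constant matrix H = [[8, -4, 4], [-4, 6, -4], [4, -4, 10]].
Leading principal minors: 8, 32, 224.
All positive ⇒ H ≻ 0 ⇒ convex.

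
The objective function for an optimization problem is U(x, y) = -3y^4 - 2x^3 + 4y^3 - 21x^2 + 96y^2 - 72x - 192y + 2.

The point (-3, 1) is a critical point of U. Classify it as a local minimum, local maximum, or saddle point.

saddle point

The mixed partial ∂²U/∂x∂y is 0, so the Hessian at any point is diag(U_xx, U_yy) = diag(-6(2x + 7), 12(-3y^2 + 2y + 16)).
At (-3, 1): H = diag(-6, 180).
The eigenvalues have opposite signs, so H is indefinite: a saddle point.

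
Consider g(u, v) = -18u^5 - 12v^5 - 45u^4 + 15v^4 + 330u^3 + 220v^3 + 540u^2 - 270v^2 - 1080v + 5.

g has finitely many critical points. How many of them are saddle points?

g separates as a function of u plus a function of v, so ∇g=0 decouples.
∂g/∂u = -90u(u - 3)(u + 1)(u + 4) = 0 at u ∈ {-4, -1, 0, 3}; ∂g/∂v = -60(v - 3)(v - 2)(v + 1)(v + 3) = 0 at v ∈ {-3, -1, 2, 3}.
The Hessian is diagonal: diag(g_uu, g_vv). Second derivatives: g_uu(-4)=7560, g_uu(-1)=-1080, g_uu(0)=1080, g_uu(3)=-7560; g_vv(-3)=3600, g_vv(-1)=-1440, g_vv(2)=900, g_vv(3)=-1440.
Saddle points occur where the two diagonal entries have opposite signs: (-4, -1), (-4, 3), (-1, -3), (-1, 2), (0, -1), (0, 3), (3, -3), (3, 2). Count: 8.

8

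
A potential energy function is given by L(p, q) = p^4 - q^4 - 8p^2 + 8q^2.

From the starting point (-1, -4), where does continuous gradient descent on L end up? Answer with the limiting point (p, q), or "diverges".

diverges

L is separable, so gradient descent decouples: p follows -∂L/∂p, q follows -∂L/∂q.
∂L/∂p = 4p(p - 2)(p + 2); at p=-1 this is 12, so p decreases.
∂L/∂q = -4q(q - 2)(q + 2); at q=-4 this is 192, so q decreases.
The q-coordinate has no critical point in that direction and runs off to infinity.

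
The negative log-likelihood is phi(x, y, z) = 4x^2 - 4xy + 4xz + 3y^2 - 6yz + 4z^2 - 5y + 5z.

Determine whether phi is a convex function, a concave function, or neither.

phi is quadratic, so its Hessian is the constant matrix H = [[8, -4, 4], [-4, 6, -6], [4, -6, 8]].
Leading principal minors: 8, 32, 64.
All positive ⇒ H ≻ 0 ⇒ convex.

convex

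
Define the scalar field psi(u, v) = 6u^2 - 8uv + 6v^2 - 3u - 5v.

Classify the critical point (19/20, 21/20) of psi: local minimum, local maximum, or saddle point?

The Hessian of psi is constant: H = [[12, -8], [-8, 12]].
det(H) = 12·12 − (-8)² = 80.
det(H) > 0 and tr(H) = 24 > 0, so H is positive definite and the point is a local minimum.

local minimum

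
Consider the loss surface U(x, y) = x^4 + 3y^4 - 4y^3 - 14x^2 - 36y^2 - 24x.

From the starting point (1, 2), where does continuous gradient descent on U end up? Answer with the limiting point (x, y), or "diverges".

(3, 3)

U is separable, so gradient descent decouples: x follows -∂U/∂x, y follows -∂U/∂y.
∂U/∂x = 4(x - 3)(x + 1)(x + 2); at x=1 this is -48, so x increases.
∂U/∂y = 12y(y - 3)(y + 2); at y=2 this is -96, so y increases.
x converges to its nearest critical value 3 (a local min of the x-part); y converges to 3. The iterate converges to (3, 3).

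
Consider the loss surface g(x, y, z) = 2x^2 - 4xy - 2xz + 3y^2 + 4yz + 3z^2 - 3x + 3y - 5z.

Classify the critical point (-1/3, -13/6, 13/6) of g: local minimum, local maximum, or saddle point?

The Hessian is constant: H = [[4, -4, -2], [-4, 6, 4], [-2, 4, 6]].
Leading principal minors: Δ₁ = 4, Δ₂ = 8, Δ₃ = 24.
All leading minors are positive, so H is positive definite: a local minimum.

local minimum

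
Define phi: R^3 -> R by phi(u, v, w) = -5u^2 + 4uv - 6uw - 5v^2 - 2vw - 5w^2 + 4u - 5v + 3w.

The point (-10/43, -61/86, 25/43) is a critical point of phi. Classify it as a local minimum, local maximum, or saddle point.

local maximum

The Hessian is constant: H = [[-10, 4, -6], [4, -10, -2], [-6, -2, -10]].
Leading principal minors: Δ₁ = -10, Δ₂ = 84, Δ₃ = -344.
The minors alternate sign starting negative (−, +, −), so H is negative definite: a local maximum.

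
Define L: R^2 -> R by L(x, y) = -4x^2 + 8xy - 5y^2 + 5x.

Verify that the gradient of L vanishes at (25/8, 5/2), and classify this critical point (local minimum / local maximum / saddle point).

local maximum

∇L = (-8x + 8y + 5, 8x - 10y); substituting (25/8, 5/2) gives ∇L = (0, 0), so (25/8, 5/2) is indeed a critical point.
The Hessian of L is constant: H = [[-8, 8], [8, -10]].
det(H) = (-8)·(-10) − 8² = 16.
det(H) > 0 and tr(H) = -18 < 0, so H is negative definite and the point is a local maximum.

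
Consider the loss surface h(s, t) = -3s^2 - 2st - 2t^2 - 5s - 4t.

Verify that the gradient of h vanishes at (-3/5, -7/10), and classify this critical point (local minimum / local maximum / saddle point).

local maximum

∇h = (-6s - 2t - 5, -2s - 4t - 4); substituting (-3/5, -7/10) gives ∇h = (0, 0), so (-3/5, -7/10) is indeed a critical point.
The Hessian of h is constant: H = [[-6, -2], [-2, -4]].
det(H) = (-6)·(-4) − (-2)² = 20.
det(H) > 0 and tr(H) = -10 < 0, so H is negative definite and the point is a local maximum.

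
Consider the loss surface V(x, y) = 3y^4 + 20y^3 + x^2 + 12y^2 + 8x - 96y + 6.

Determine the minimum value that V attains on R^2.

V(x,y) separates as P(x) + Q(y) + 6, so its minimum is min P + min Q + 6.
P'(x) = 2x + 8 vanishes at x ∈ {-4}; Q'(y) = 12(y - 1)(y + 2)(y + 4) vanishes at y ∈ {-4, -2, 1}.
Local minima of P (where P''>0): P(-4)=-16. Local minima of Q: Q(-4)=64, Q(1)=-61.
So the global minimum of V is P(-4) + Q(1) + 6 = -16 − 61 + 6 = -71, attained at (-4, 1).

-71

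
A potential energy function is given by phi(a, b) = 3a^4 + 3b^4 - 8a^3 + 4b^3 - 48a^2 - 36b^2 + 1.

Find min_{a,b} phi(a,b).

phi(a,b) separates as P(a) + Q(b) + 1, so its minimum is min P + min Q + 1.
P'(a) = 12a(a - 4)(a + 2) vanishes at a ∈ {-2, 0, 4}; Q'(b) = 12b(b - 2)(b + 3) vanishes at b ∈ {-3, 0, 2}.
Local minima of P (where P''>0): P(-2)=-80, P(4)=-512. Local minima of Q: Q(-3)=-189, Q(2)=-64.
So the global minimum of phi is P(4) + Q(-3) + 1 = -512 − 189 + 1 = -700, attained at (4, -3).

-700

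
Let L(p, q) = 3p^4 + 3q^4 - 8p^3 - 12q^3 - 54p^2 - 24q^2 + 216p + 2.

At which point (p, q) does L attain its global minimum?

(-3, 4)

L(p,q) separates as A(p) + B(q) + 2, so its minimum is min A + min B + 2.
A'(p) = 12(p - 3)(p - 2)(p + 3) vanishes at p ∈ {-3, 2, 3}; B'(q) = 12q(q - 4)(q + 1) vanishes at q ∈ {-1, 0, 4}.
Local minima of A (where A''>0): A(-3)=-675, A(3)=189. Local minima of B: B(-1)=-9, B(4)=-384.
So the global minimum of L is A(-3) + B(4) + 2 = -675 − 384 + 2 = -1057, attained at (-3, 4).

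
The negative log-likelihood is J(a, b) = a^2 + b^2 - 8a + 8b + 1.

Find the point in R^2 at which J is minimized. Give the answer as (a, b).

J(a,b) separates as P(a) + Q(b) + 1, so its minimum is min P + min Q + 1.
P'(a) = 2a - 8 vanishes at a ∈ {4}; Q'(b) = 2b + 8 vanishes at b ∈ {-4}.
Local minima of P (where P''>0): P(4)=-16. Local minima of Q: Q(-4)=-16.
So the global minimum of J is P(4) + Q(-4) + 1 = -16 − 16 + 1 = -31, attained at (4, -4).

(4, -4)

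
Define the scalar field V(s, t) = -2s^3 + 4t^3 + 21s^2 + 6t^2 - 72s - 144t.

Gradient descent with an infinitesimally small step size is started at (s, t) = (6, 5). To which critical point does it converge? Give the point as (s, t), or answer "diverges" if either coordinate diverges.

V is separable, so gradient descent decouples: s follows -∂V/∂s, t follows -∂V/∂t.
∂V/∂s = -6(s - 4)(s - 3); at s=6 this is -36, so s increases.
∂V/∂t = 12(t - 3)(t + 4); at t=5 this is 216, so t decreases.
The s-coordinate has no critical point in that direction and runs off to infinity.

diverges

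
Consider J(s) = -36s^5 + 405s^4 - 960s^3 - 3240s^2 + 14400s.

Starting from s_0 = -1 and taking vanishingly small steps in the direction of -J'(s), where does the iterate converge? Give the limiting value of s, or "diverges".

J'(s) = -180(s - 5)(s - 4)(s - 2)(s + 2), so J'(-1) = 16200.
Gradient descent moves in the -J' direction, i.e. s is decreasing.
The nearest critical point in that direction is s = -2, where J'' = 30240 > 0 (a local minimum). The iterate converges there.

-2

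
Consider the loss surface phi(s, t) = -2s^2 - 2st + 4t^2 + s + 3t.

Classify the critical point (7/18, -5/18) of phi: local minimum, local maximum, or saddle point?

The Hessian of phi is constant: H = [[-4, -2], [-2, 8]].
det(H) = (-4)·8 − (-2)² = -36.
Since det(H) < 0, H is indefinite and the critical point is a saddle point.

saddle point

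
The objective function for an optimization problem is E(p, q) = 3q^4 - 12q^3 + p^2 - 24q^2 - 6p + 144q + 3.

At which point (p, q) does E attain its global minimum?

(3, -2)

E(p,q) separates as A(p) + B(q) + 3, so its minimum is min A + min B + 3.
A'(p) = 2p - 6 vanishes at p ∈ {3}; B'(q) = 12(q - 3)(q - 2)(q + 2) vanishes at q ∈ {-2, 2, 3}.
Local minima of A (where A''>0): A(3)=-9. Local minima of B: B(-2)=-240, B(3)=135.
So the global minimum of E is A(3) + B(-2) + 3 = -9 − 240 + 3 = -246, attained at (3, -2).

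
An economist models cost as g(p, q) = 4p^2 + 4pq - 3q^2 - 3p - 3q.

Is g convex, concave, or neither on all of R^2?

g is quadratic, so its Hessian is the constant matrix H = [[8, 4], [4, -6]].
det(H) = -64, tr(H) = 2.
det(H) < 0, so H is indefinite: neither convex nor concave.

neither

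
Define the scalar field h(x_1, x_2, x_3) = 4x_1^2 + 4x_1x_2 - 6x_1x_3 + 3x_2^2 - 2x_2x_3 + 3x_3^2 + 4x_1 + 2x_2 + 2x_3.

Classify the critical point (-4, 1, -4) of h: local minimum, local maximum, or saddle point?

The Hessian is constant: H = [[8, 4, -6], [4, 6, -2], [-6, -2, 6]].
Leading principal minors: Δ₁ = 8, Δ₂ = 32, Δ₃ = 40.
All leading minors are positive, so H is positive definite: a local minimum.

local minimum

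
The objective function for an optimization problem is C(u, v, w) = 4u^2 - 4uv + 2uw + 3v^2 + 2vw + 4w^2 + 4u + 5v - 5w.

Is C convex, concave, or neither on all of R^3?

C is quadratic, so its Hessian is the constant matrix H = [[8, -4, 2], [-4, 6, 2], [2, 2, 8]].
Leading principal minors: 8, 32, 168.
All positive ⇒ H ≻ 0 ⇒ convex.

convex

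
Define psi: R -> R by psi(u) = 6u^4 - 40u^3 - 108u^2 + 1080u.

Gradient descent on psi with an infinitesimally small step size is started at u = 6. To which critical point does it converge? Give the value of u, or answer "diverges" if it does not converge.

psi'(u) = 24(u - 5)(u - 3)(u + 3), so psi'(6) = 648.
Gradient descent moves in the -psi' direction, i.e. u is decreasing.
The nearest critical point in that direction is u = 5, where psi'' = 384 > 0 (a local minimum). The iterate converges there.

5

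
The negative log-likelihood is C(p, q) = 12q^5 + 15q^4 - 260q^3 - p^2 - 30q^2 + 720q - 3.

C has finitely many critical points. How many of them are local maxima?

2

C separates as a function of p plus a function of q, so ∇C=0 decouples.
∂C/∂p = -2p = 0 at p ∈ {0}; ∂C/∂q = 60(q - 3)(q - 1)(q + 1)(q + 4) = 0 at q ∈ {-4, -1, 1, 3}.
The Hessian is diagonal: diag(C_pp, C_qq). Second derivatives: C_pp(0)=-2; C_qq(-4)=-6300, C_qq(-1)=1440, C_qq(1)=-1200, C_qq(3)=3360.
Local maxima occur where both diagonal entries negative: (0, -4), (0, 1). Count: 2.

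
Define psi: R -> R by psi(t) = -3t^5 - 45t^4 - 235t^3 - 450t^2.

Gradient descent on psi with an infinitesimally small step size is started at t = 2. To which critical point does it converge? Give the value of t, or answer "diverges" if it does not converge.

diverges

psi'(t) = -15t(t + 3)(t + 4)(t + 5), so psi'(2) = -6300.
Gradient descent moves in the -psi' direction, i.e. t is increasing.
There is no critical point above t=2, and psi' keeps the same sign, so the iterate runs off to +∞.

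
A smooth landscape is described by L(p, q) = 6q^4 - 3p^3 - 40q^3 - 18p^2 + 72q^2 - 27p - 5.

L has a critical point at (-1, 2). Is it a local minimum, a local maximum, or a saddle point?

The mixed partial ∂²L/∂p∂q is 0, so the Hessian at any point is diag(L_pp, L_qq) = diag(-18(p + 2), 24(3q^2 - 10q + 6)).
At (-1, 2): H = diag(-18, -48).
Both eigenvalues are negative, so H is negative definite: a local maximum.

local maximum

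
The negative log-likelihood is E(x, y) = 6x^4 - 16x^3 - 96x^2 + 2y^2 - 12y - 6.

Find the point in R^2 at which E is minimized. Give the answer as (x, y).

(4, 3)

E(x,y) separates as P(x) + Q(y) − 6, so its minimum is min P + min Q − 6.
P'(x) = 24x(x - 4)(x + 2) vanishes at x ∈ {-2, 0, 4}; Q'(y) = 4y - 12 vanishes at y ∈ {3}.
Local minima of P (where P''>0): P(-2)=-160, P(4)=-1024. Local minima of Q: Q(3)=-18.
So the global minimum of E is P(4) + Q(3) − 6 = -1024 − 18 − 6 = -1048, attained at (4, 3).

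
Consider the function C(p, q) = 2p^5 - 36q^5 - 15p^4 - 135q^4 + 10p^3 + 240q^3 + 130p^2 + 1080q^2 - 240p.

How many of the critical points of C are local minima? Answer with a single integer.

C separates as a function of p plus a function of q, so ∇C=0 decouples.
∂C/∂p = 10(p - 4)(p - 3)(p - 1)(p + 2) = 0 at p ∈ {-2, 1, 3, 4}; ∂C/∂q = -180q(q - 2)(q + 2)(q + 3) = 0 at q ∈ {-3, -2, 0, 2}.
The Hessian is diagonal: diag(C_pp, C_qq). Second derivatives: C_pp(-2)=-900, C_pp(1)=180, C_pp(3)=-100, C_pp(4)=180; C_qq(-3)=2700, C_qq(-2)=-1440, C_qq(0)=2160, C_qq(2)=-7200.
Local minima occur where both diagonal entries positive: (1, -3), (1, 0), (4, -3), (4, 0). Count: 4.

4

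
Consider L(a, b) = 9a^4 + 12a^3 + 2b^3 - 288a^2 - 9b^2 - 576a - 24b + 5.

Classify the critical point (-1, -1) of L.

The mixed partial ∂²L/∂a∂b is 0, so the Hessian at any point is diag(L_aa, L_bb) = diag(36(3a^2 + 2a - 16), 6(2b - 3)).
At (-1, -1): H = diag(-540, -30).
Both eigenvalues are negative, so H is negative definite: a local maximum.

local maximum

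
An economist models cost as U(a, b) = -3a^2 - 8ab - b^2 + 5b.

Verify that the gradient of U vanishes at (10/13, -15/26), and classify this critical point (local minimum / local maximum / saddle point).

∇U = (-6a - 8b, -8a - 2b + 5); substituting (10/13, -15/26) gives ∇U = (0, 0), so (10/13, -15/26) is indeed a critical point.
The Hessian of U is constant: H = [[-6, -8], [-8, -2]].
det(H) = (-6)·(-2) − (-8)² = -52.
Since det(H) < 0, H is indefinite and the critical point is a saddle point.

saddle point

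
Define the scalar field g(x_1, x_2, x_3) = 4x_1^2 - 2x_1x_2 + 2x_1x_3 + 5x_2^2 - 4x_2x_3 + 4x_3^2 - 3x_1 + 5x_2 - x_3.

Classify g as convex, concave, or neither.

g is quadratic, so its Hessian is the constant matrix H = [[8, -2, 2], [-2, 10, -4], [2, -4, 8]].
Leading principal minors: 8, 76, 472.
All positive ⇒ H ≻ 0 ⇒ convex.

convex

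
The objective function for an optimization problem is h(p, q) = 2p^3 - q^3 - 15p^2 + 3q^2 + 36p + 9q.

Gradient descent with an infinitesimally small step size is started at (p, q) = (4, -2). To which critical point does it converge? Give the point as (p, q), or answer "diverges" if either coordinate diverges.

(3, -1)

h is separable, so gradient descent decouples: p follows -∂h/∂p, q follows -∂h/∂q.
∂h/∂p = 6(p - 3)(p - 2); at p=4 this is 12, so p decreases.
∂h/∂q = -3(q - 3)(q + 1); at q=-2 this is -15, so q increases.
p converges to its nearest critical value 3 (a local min of the p-part); q converges to -1. The iterate converges to (3, -1).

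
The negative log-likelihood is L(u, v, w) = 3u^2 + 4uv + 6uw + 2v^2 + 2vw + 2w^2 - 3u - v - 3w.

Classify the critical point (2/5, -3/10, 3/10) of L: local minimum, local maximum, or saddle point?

The Hessian is constant: H = [[6, 4, 6], [4, 4, 2], [6, 2, 4]].
Leading principal minors: Δ₁ = 6, Δ₂ = 8, Δ₃ = -40.
The minors fit neither the all-positive nor the alternating-sign pattern, so H is indefinite: a saddle point.

saddle point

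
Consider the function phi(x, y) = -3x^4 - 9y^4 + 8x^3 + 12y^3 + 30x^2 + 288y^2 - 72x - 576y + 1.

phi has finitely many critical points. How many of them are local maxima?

4

phi separates as a function of x plus a function of y, so ∇phi=0 decouples.
∂phi/∂x = -12(x - 3)(x - 1)(x + 2) = 0 at x ∈ {-2, 1, 3}; ∂phi/∂y = -36(y - 4)(y - 1)(y + 4) = 0 at y ∈ {-4, 1, 4}.
The Hessian is diagonal: diag(phi_xx, phi_yy). Second derivatives: phi_xx(-2)=-180, phi_xx(1)=72, phi_xx(3)=-120; phi_yy(-4)=-1440, phi_yy(1)=540, phi_yy(4)=-864.
Local maxima occur where both diagonal entries negative: (-2, -4), (-2, 4), (3, -4), (3, 4). Count: 4.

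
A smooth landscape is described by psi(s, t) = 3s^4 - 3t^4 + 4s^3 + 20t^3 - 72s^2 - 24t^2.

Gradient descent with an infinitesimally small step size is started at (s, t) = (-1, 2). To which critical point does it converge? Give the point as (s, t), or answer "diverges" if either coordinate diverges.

(-4, 1)

psi is separable, so gradient descent decouples: s follows -∂psi/∂s, t follows -∂psi/∂t.
∂psi/∂s = 12s(s - 3)(s + 4); at s=-1 this is 144, so s decreases.
∂psi/∂t = -12t(t - 4)(t - 1); at t=2 this is 48, so t decreases.
s converges to its nearest critical value -4 (a local min of the s-part); t converges to 1. The iterate converges to (-4, 1).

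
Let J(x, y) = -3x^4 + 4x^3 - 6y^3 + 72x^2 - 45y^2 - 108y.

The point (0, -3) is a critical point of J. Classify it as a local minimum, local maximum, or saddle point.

local minimum

The mixed partial ∂²J/∂x∂y is 0, so the Hessian at any point is diag(J_xx, J_yy) = diag(12(-3x^2 + 2x + 12), -18(2y + 5)).
At (0, -3): H = diag(144, 18).
Both eigenvalues are positive, so H is positive definite: a local minimum.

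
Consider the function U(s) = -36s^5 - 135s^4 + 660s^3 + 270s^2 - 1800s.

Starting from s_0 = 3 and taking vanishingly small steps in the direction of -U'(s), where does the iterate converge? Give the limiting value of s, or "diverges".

U'(s) = -180(s - 2)(s - 1)(s + 1)(s + 5), so U'(3) = -11520.
Gradient descent moves in the -U' direction, i.e. s is increasing.
There is no critical point above s=3, and U' keeps the same sign, so the iterate runs off to +∞.

diverges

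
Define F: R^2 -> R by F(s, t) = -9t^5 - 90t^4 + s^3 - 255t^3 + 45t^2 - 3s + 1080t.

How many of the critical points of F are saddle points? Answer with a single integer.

F separates as a function of s plus a function of t, so ∇F=0 decouples.
∂F/∂s = 3(s - 1)(s + 1) = 0 at s ∈ {-1, 1}; ∂F/∂t = -45(t - 1)(t + 2)(t + 3)(t + 4) = 0 at t ∈ {-4, -3, -2, 1}.
The Hessian is diagonal: diag(F_ss, F_tt). Second derivatives: F_ss(-1)=-6, F_ss(1)=6; F_tt(-4)=450, F_tt(-3)=-180, F_tt(-2)=270, F_tt(1)=-2700.
Saddle points occur where the two diagonal entries have opposite signs: (-1, -4), (-1, -2), (1, -3), (1, 1). Count: 4.

4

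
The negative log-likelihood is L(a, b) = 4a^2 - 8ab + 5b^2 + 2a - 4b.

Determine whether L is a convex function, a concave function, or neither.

convex

L is quadratic, so its Hessian is the constant matrix H = [[8, -8], [-8, 10]].
det(H) = 16, tr(H) = 18.
det(H) > 0 and tr(H) > 0, so H is positive definite everywhere: convex.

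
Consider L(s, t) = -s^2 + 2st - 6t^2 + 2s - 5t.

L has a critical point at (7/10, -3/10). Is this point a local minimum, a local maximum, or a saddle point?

local maximum

The Hessian of L is constant: H = [[-2, 2], [2, -12]].
det(H) = (-2)·(-12) − 2² = 20.
det(H) > 0 and tr(H) = -14 < 0, so H is negative definite and the point is a local maximum.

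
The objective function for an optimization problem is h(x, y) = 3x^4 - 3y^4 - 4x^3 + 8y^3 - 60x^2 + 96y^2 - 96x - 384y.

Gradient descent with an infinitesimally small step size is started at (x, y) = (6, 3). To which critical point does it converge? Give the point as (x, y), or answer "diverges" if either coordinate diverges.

(4, 2)

h is separable, so gradient descent decouples: x follows -∂h/∂x, y follows -∂h/∂y.
∂h/∂x = 12(x - 4)(x + 1)(x + 2); at x=6 this is 1344, so x decreases.
∂h/∂y = -12(y - 4)(y - 2)(y + 4); at y=3 this is 84, so y decreases.
x converges to its nearest critical value 4 (a local min of the x-part); y converges to 2. The iterate converges to (4, 2).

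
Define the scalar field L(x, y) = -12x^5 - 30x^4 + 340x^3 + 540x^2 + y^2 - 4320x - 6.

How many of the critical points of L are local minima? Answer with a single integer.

L separates as a function of x plus a function of y, so ∇L=0 decouples.
∂L/∂x = -60(x - 3)(x - 2)(x + 3)(x + 4) = 0 at x ∈ {-4, -3, 2, 3}; ∂L/∂y = 2y = 0 at y ∈ {0}.
The Hessian is diagonal: diag(L_xx, L_yy). Second derivatives: L_xx(-4)=2520, L_xx(-3)=-1800, L_xx(2)=1800, L_xx(3)=-2520; L_yy(0)=2.
Local minima occur where both diagonal entries positive: (-4, 0), (2, 0). Count: 2.

2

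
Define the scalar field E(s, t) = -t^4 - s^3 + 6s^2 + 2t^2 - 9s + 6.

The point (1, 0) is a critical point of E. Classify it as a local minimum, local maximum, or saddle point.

The mixed partial ∂²E/∂s∂t is 0, so the Hessian at any point is diag(E_ss, E_tt) = diag(6(-s + 2), 4(-3t^2 + 1)).
At (1, 0): H = diag(6, 4).
Both eigenvalues are positive, so H is positive definite: a local minimum.

local minimum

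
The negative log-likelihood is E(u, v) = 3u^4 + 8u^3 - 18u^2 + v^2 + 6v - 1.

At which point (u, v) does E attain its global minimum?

(-3, -3)

E(u,v) separates as P(u) + Q(v) − 1, so its minimum is min P + min Q − 1.
P'(u) = 12u(u - 1)(u + 3) vanishes at u ∈ {-3, 0, 1}; Q'(v) = 2v + 6 vanishes at v ∈ {-3}.
Local minima of P (where P''>0): P(-3)=-135, P(1)=-7. Local minima of Q: Q(-3)=-9.
So the global minimum of E is P(-3) + Q(-3) − 1 = -135 − 9 − 1 = -145, attained at (-3, -3).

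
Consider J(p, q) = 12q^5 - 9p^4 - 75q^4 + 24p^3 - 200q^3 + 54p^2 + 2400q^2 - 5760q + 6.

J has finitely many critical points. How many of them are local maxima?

J separates as a function of p plus a function of q, so ∇J=0 decouples.
∂J/∂p = -36p(p - 3)(p + 1) = 0 at p ∈ {-1, 0, 3}; ∂J/∂q = 60(q - 4)(q - 3)(q - 2)(q + 4) = 0 at q ∈ {-4, 2, 3, 4}.
The Hessian is diagonal: diag(J_pp, J_qq). Second derivatives: J_pp(-1)=-144, J_pp(0)=108, J_pp(3)=-432; J_qq(-4)=-20160, J_qq(2)=720, J_qq(3)=-420, J_qq(4)=960.
Local maxima occur where both diagonal entries negative: (-1, -4), (-1, 3), (3, -4), (3, 3). Count: 4.

4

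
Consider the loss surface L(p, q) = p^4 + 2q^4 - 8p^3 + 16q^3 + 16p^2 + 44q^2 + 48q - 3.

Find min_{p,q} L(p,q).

L(p,q) separates as A(p) + B(q) − 3, so its minimum is min A + min B − 3.
A'(p) = 4p(p - 4)(p - 2) vanishes at p ∈ {0, 2, 4}; B'(q) = 8(q + 1)(q + 2)(q + 3) vanishes at q ∈ {-3, -2, -1}.
Local minima of A (where A''>0): A(0)=0, A(4)=0. Local minima of B: B(-3)=-18, B(-1)=-18.
So the global minimum of L is A(0) + B(-3) − 3 = 0 − 18 − 3 = -21, attained at (0, -3).

-21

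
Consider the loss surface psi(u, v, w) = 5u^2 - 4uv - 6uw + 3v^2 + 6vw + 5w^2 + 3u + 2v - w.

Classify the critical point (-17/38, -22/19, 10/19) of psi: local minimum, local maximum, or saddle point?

The Hessian is constant: H = [[10, -4, -6], [-4, 6, 6], [-6, 6, 10]].
Leading principal minors: Δ₁ = 10, Δ₂ = 44, Δ₃ = 152.
All leading minors are positive, so H is positive definite: a local minimum.

local minimum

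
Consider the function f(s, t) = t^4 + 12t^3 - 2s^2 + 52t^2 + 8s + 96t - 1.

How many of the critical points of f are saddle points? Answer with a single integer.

f separates as a function of s plus a function of t, so ∇f=0 decouples.
∂f/∂s = -4(s - 2) = 0 at s ∈ {2}; ∂f/∂t = 4(t + 2)(t + 3)(t + 4) = 0 at t ∈ {-4, -3, -2}.
The Hessian is diagonal: diag(f_ss, f_tt). Second derivatives: f_ss(2)=-4; f_tt(-4)=8, f_tt(-3)=-4, f_tt(-2)=8.
Saddle points occur where the two diagonal entries have opposite signs: (2, -4), (2, -2). Count: 2.

2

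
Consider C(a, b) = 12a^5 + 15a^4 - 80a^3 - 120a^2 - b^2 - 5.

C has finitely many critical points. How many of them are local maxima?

C separates as a function of a plus a function of b, so ∇C=0 decouples.
∂C/∂a = 60a(a - 2)(a + 1)(a + 2) = 0 at a ∈ {-2, -1, 0, 2}; ∂C/∂b = -2b = 0 at b ∈ {0}.
The Hessian is diagonal: diag(C_aa, C_bb). Second derivatives: C_aa(-2)=-480, C_aa(-1)=180, C_aa(0)=-240, C_aa(2)=1440; C_bb(0)=-2.
Local maxima occur where both diagonal entries negative: (-2, 0), (0, 0). Count: 2.

2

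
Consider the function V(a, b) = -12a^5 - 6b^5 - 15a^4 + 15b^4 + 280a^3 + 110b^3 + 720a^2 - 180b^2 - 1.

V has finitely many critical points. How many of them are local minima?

4

V separates as a function of a plus a function of b, so ∇V=0 decouples.
∂V/∂a = -60a(a - 4)(a + 2)(a + 3) = 0 at a ∈ {-3, -2, 0, 4}; ∂V/∂b = -30b(b - 4)(b - 1)(b + 3) = 0 at b ∈ {-3, 0, 1, 4}.
The Hessian is diagonal: diag(V_aa, V_bb). Second derivatives: V_aa(-3)=1260, V_aa(-2)=-720, V_aa(0)=1440, V_aa(4)=-10080; V_bb(-3)=2520, V_bb(0)=-360, V_bb(1)=360, V_bb(4)=-2520.
Local minima occur where both diagonal entries positive: (-3, -3), (-3, 1), (0, -3), (0, 1). Count: 4.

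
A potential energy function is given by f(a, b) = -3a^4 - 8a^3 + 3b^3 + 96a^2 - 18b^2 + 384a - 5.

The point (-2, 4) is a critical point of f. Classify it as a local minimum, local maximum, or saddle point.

The mixed partial ∂²f/∂a∂b is 0, so the Hessian at any point is diag(f_aa, f_bb) = diag(12(-3a^2 - 4a + 16), 18(b - 2)).
At (-2, 4): H = diag(144, 36).
Both eigenvalues are positive, so H is positive definite: a local minimum.

local minimum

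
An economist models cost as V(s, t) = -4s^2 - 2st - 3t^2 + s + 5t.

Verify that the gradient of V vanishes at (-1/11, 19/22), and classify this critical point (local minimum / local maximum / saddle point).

local maximum

∇V = (-8s - 2t + 1, -2s - 6t + 5); substituting (-1/11, 19/22) gives ∇V = (0, 0), so (-1/11, 19/22) is indeed a critical point.
The Hessian of V is constant: H = [[-8, -2], [-2, -6]].
det(H) = (-8)·(-6) − (-2)² = 44.
det(H) > 0 and tr(H) = -14 < 0, so H is negative definite and the point is a local maximum.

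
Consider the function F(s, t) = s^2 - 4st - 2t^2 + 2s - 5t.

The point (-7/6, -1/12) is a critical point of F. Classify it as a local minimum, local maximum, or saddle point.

The Hessian of F is constant: H = [[2, -4], [-4, -4]].
det(H) = 2·(-4) − (-4)² = -24.
Since det(H) < 0, H is indefinite and the critical point is a saddle point.

saddle point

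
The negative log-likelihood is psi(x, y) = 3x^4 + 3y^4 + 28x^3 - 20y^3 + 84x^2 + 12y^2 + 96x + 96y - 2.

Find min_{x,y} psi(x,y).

psi(x,y) separates as P(x) + Q(y) − 2, so its minimum is min P + min Q − 2.
P'(x) = 12(x + 1)(x + 2)(x + 4) vanishes at x ∈ {-4, -2, -1}; Q'(y) = 12(y - 4)(y - 2)(y + 1) vanishes at y ∈ {-1, 2, 4}.
Local minima of P (where P''>0): P(-4)=-64, P(-1)=-37. Local minima of Q: Q(-1)=-61, Q(4)=64.
So the global minimum of psi is P(-4) + Q(-1) − 2 = -64 − 61 − 2 = -127, attained at (-4, -1).

-127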